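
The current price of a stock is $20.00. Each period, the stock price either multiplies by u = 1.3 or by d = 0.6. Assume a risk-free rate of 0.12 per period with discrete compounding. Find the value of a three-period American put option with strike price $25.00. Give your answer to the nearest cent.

Risk-neutral probability p = (1 + 0.12 − 0.6)/(1.3 − 0.6) = 0.5200/0.7000 = 0.7429
Terminal stock prices: S_uuu = 43.94, S_uud = 20.28, S_udd = 9.36, S_ddd = 4.32
Terminal payoffs (K − S): max(-18.94, 0) = 0, max(4.72, 0) = 4.72, max(15.64, 0) = 15.64, max(20.68, 0) = 20.68
Node uu (S = 33.8): continuation = 1/1.12·[0.7429·0.0000 + 0.2571·4.7200] = 1.0837; exercise value = 0.0000 ≤ continuation, so V_uu = 1.0837
Node ud (S = 15.6): continuation = 1/1.12·[0.7429·4.7200 + 0.2571·15.6400] = 6.7214; exercise value = 9.4000 > continuation, so V_ud = 9.4000 (exercise)
Node dd (S = 7.2): continuation = 1/1.12·[0.7429·15.6400 + 0.2571·20.6800] = 15.1214; exercise value = 17.8000 > continuation, so V_dd = 17.8000 (exercise)
Node u (S = 26): continuation = 1/1.12·[0.7429·1.0837 + 0.2571·9.4000] = 2.8769; exercise value = 0.0000 ≤ continuation, so V_u = 2.8769
Node d (S = 12): continuation = 1/1.12·[0.7429·9.4000 + 0.2571·17.8000] = 10.3214; exercise value = 13.0000 > continuation, so V_d = 13.0000 (exercise)
Node 0 (S = 20): continuation = 1/1.12·[0.7429·2.8769 + 0.2571·13.0000] = 4.8929; exercise value = 5.0000 > continuation, so V_0 = 5.0000 (exercise)

$5.00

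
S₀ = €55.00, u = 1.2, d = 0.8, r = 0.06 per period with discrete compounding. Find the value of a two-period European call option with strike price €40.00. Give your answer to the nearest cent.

€19.92

Risk-neutral probability p = (1 + 0.06 − 0.8)/(1.2 − 0.8) = 0.2600/0.4000 = 0.6500
Terminal stock prices: S_uu = 79.2, S_ud = 52.8, S_dd = 35.2
Terminal payoffs (S − K): max(39.2, 0) = 39.2, max(12.8, 0) = 12.8, max(-4.8, 0) = 0
Node u (S = 66): V_u = 1/1.06·[0.6500·39.2000 + 0.3500·12.8000] = 28.2642
Node d (S = 44): V_d = 1/1.06·[0.6500·12.8000 + 0.3500·0.0000] = 7.8491
Node 0 (S = 55): V_0 = 1/1.06·[0.6500·28.2642 + 0.3500·7.8491] = 19.9235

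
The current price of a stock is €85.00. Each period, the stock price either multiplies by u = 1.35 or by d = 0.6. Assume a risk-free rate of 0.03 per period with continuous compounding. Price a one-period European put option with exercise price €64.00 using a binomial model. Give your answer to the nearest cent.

Risk-neutral probability p = (e^0.03 − 0.6)/(1.35 − 0.6) = 0.4305/0.7500 = 0.5739
Terminal stock prices: S_u = 114.8, S_d = 51
Terminal payoffs (K − S): max(-50.75, 0) = 0, max(13, 0) = 13
Node 0 (S = 85): V_0 = e^(−0.03)·[0.5739·0.0000 + 0.4261·13.0000] = 5.3751

€5.38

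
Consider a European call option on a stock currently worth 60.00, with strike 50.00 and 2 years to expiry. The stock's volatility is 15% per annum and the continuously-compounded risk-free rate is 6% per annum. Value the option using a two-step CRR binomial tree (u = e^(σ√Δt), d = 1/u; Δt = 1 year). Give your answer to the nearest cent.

CRR parameters: u = e^(σ√Δt) = e^(0.15·√1) = 1.1618, d = 1/u = 0.8607
Per-period rate: rΔt = 0.06·1 = 0.06, so R = e^0.06 = 1.0618
Risk-neutral probability p = (e^0.06 − 0.8607)/(1.1618 − 0.8607) = 0.2011/0.3011 = 0.6679
Terminal stock prices: S_uu = 80.99, S_ud = 60, S_dd = 44.45
Terminal payoffs (S − K): max(30.99, 0) = 30.99, max(10, 0) = 10, max(-5.551, 0) = 0
Node u (S = 69.71): V_u = e^(−0.06)·[0.6679·30.9915 + 0.3321·10.0000] = 22.6218
Node d (S = 51.64): V_d = e^(−0.06)·[0.6679·10.0000 + 0.3321·0.0000] = 6.2902
Node 0 (S = 60): V_0 = e^(−0.06)·[0.6679·22.6218 + 0.3321·6.2902] = 16.1969

16.20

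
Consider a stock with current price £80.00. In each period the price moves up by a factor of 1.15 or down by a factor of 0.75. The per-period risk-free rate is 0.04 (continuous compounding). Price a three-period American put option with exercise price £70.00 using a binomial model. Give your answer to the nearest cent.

£3.50

Risk-neutral probability p = (e^0.04 − 0.75)/(1.15 − 0.75) = 0.2908/0.4000 = 0.7270
Terminal stock prices: S_uuu = 121.7, S_uud = 79.35, S_udd = 51.75, S_ddd = 33.75
Terminal payoffs (K − S): max(-51.67, 0) = 0, max(-9.35, 0) = 0, max(18.25, 0) = 18.25, max(36.25, 0) = 36.25
Node uu (S = 105.8): continuation = e^(−0.04)·[0.7270·0.0000 + 0.2730·0.0000] = 0.0000; exercise value = 0.0000 ≤ continuation, so V_uu = 0.0000
Node ud (S = 69): continuation = e^(−0.04)·[0.7270·0.0000 + 0.2730·18.2500] = 4.7864; exercise value = 1.0000 ≤ continuation, so V_ud = 4.7864
Node dd (S = 45): continuation = e^(−0.04)·[0.7270·18.2500 + 0.2730·36.2500] = 22.2553; exercise value = 25.0000 > continuation, so V_dd = 25.0000 (exercise)
Node u (S = 92): continuation = e^(−0.04)·[0.7270·0.0000 + 0.2730·4.7864] = 1.2553; exercise value = 0.0000 ≤ continuation, so V_u = 1.2553
Node d (S = 60): continuation = e^(−0.04)·[0.7270·4.7864 + 0.2730·25.0000] = 9.9002; exercise value = 10.0000 > continuation, so V_d = 10.0000 (exercise)
Node 0 (S = 80): continuation = e^(−0.04)·[0.7270·1.2553 + 0.2730·10.0000] = 3.4996; exercise value = 0.0000 ≤ continuation, so V_0 = 3.4996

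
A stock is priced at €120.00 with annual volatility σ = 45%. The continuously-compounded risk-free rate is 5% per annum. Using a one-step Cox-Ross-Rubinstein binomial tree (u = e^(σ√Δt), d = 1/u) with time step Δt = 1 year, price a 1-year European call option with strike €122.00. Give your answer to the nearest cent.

CRR parameters: u = e^(σ√Δt) = e^(0.45·√1) = 1.5683, d = 1/u = 0.6376
Per-period rate: rΔt = 0.05·1 = 0.05, so R = e^0.05 = 1.0513
Risk-neutral probability p = (e^0.05 − 0.6376)/(1.5683 − 0.6376) = 0.4136/0.9307 = 0.4445
Terminal stock prices: S_u = 188.2, S_d = 76.52
Terminal payoffs (S − K): max(66.2, 0) = 66.2, max(-45.48, 0) = 0
Node 0 (S = 120): V_0 = e^(−0.05)·[0.4445·66.1975 + 0.5555·0.0000] = 27.9866

€27.99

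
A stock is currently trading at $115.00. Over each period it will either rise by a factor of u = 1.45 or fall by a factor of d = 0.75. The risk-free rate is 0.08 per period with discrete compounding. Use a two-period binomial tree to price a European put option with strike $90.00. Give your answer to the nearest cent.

$6.06

Risk-neutral probability p = (1 + 0.08 − 0.75)/(1.45 − 0.75) = 0.3300/0.7000 = 0.4714
Terminal stock prices: S_uu = 241.8, S_ud = 125.1, S_dd = 64.69
Terminal payoffs (K − S): max(-151.8, 0) = 0, max(-35.06, 0) = 0, max(25.31, 0) = 25.31
Node u (S = 166.8): V_u = 1/1.08·[0.4714·0.0000 + 0.5286·0.0000] = 0.0000
Node d (S = 86.25): V_d = 1/1.08·[0.4714·0.0000 + 0.5286·25.3125] = 12.3884
Node 0 (S = 115): V_0 = 1/1.08·[0.4714·0.0000 + 0.5286·12.3884] = 6.0631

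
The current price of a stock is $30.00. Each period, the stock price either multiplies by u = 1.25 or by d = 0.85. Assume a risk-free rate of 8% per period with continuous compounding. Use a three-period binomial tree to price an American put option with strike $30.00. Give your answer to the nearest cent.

$1.96

Risk-neutral probability p = (e^0.08 − 0.85)/(1.25 − 0.85) = 0.2333/0.4000 = 0.5832
Terminal stock prices: S_uuu = 58.59, S_uud = 39.84, S_udd = 27.09, S_ddd = 18.42
Terminal payoffs (K − S): max(-28.59, 0) = 0, max(-9.844, 0) = 0, max(2.906, 0) = 2.906, max(11.58, 0) = 11.58
Node uu (S = 46.88): continuation = e^(−0.08)·[0.5832·0.0000 + 0.4168·0.0000] = 0.0000; exercise value = 0.0000 ≤ continuation, so V_uu = 0.0000
Node ud (S = 31.88): continuation = e^(−0.08)·[0.5832·0.0000 + 0.4168·2.9063] = 1.1181; exercise value = 0.0000 ≤ continuation, so V_ud = 1.1181
Node dd (S = 21.67): continuation = e^(−0.08)·[0.5832·2.9063 + 0.4168·11.5763] = 6.0185; exercise value = 8.3250 > continuation, so V_dd = 8.3250 (exercise)
Node u (S = 37.5): continuation = e^(−0.08)·[0.5832·0.0000 + 0.4168·1.1181] = 0.4302; exercise value = 0.0000 ≤ continuation, so V_u = 0.4302
Node d (S = 25.5): continuation = e^(−0.08)·[0.5832·1.1181 + 0.4168·8.3250] = 3.8049; exercise value = 4.5000 > continuation, so V_d = 4.5000 (exercise)
Node 0 (S = 30): continuation = e^(−0.08)·[0.5832·0.4302 + 0.4168·4.5000] = 1.9629; exercise value = 0.0000 ≤ continuation, so V_0 = 1.9629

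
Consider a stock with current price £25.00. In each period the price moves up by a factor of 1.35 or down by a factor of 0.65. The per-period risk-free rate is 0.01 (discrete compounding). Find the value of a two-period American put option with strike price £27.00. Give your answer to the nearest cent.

£6.41

Risk-neutral probability p = (1 + 0.01 − 0.65)/(1.35 − 0.65) = 0.3600/0.7000 = 0.5143
Terminal stock prices: S_uu = 45.56, S_ud = 21.94, S_dd = 10.56
Terminal payoffs (K − S): max(-18.56, 0) = 0, max(5.062, 0) = 5.062, max(16.44, 0) = 16.44
Node u (S = 33.75): continuation = 1/1.01·[0.5143·0.0000 + 0.4857·5.0625] = 2.4346; exercise value = 0.0000 ≤ continuation, so V_u = 2.4346
Node d (S = 16.25): continuation = 1/1.01·[0.5143·5.0625 + 0.4857·16.4375] = 10.4827; exercise value = 10.7500 > continuation, so V_d = 10.7500 (exercise)
Node 0 (S = 25): continuation = 1/1.01·[0.5143·2.4346 + 0.4857·10.7500] = 6.4094; exercise value = 2.0000 ≤ continuation, so V_0 = 6.4094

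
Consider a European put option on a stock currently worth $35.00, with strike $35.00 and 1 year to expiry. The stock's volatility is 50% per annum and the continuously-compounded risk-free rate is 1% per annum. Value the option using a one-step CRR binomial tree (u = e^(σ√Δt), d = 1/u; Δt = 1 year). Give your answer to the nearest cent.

CRR parameters: u = e^(σ√Δt) = e^(0.5·√1) = 1.6487, d = 1/u = 0.6065
Per-period rate: rΔt = 0.01·1 = 0.01, so R = e^0.01 = 1.0101
Risk-neutral probability p = (e^0.01 − 0.6065)/(1.6487 − 0.6065) = 0.4035/1.0422 = 0.3872
Terminal stock prices: S_u = 57.71, S_d = 21.23
Terminal payoffs (K − S): max(-22.71, 0) = 0, max(13.77, 0) = 13.77
Node 0 (S = 35): V_0 = e^(−0.01)·[0.3872·0.0000 + 0.6128·13.7714] = 8.3554

$8.36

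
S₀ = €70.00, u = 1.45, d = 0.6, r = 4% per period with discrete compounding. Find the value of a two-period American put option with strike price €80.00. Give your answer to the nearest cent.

Risk-neutral probability p = (1 + 0.04 − 0.6)/(1.45 − 0.6) = 0.4400/0.8500 = 0.5176
Terminal stock prices: S_uu = 147.2, S_ud = 60.9, S_dd = 25.2
Terminal payoffs (K − S): max(-67.18, 0) = 0, max(19.1, 0) = 19.1, max(54.8, 0) = 54.8
Node u (S = 101.5): continuation = 1/1.04·[0.5176·0.0000 + 0.4824·19.1000] = 8.8586; exercise value = 0.0000 ≤ continuation, so V_u = 8.8586
Node d (S = 42): continuation = 1/1.04·[0.5176·19.1000 + 0.4824·54.8000] = 34.9231; exercise value = 38.0000 > continuation, so V_d = 38.0000 (exercise)
Node 0 (S = 70): continuation = 1/1.04·[0.5176·8.8586 + 0.4824·38.0000] = 22.0337; exercise value = 10.0000 ≤ continuation, so V_0 = 22.0337

€22.03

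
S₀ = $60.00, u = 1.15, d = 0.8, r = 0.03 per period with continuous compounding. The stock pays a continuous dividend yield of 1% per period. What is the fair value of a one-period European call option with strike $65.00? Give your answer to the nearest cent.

$2.44

Per-period risk-free factor R = e^0.03 = 1.0305; dividend-adjusted growth = e^(0.03−0.01) = 1.0202.
Risk-neutral probability p = (1.0202 − 0.8)/(1.15 − 0.8) = 0.2202/0.3500 = 0.6291
Terminal stock prices: S_u = 69, S_d = 48
Terminal payoffs (S − K): max(4, 0) = 4, max(-17, 0) = 0
Node 0 (S = 60): V_0 = e^(−0.03)·[0.6291·4.0000 + 0.3709·0.0000] = 2.4422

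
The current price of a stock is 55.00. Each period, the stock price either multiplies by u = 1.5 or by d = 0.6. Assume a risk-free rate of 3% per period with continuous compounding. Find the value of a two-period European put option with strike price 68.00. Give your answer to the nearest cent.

21.05

Risk-neutral probability p = (e^0.03 − 0.6)/(1.5 − 0.6) = 0.4305/0.9000 = 0.4783
Terminal stock prices: S_uu = 123.8, S_ud = 49.5, S_dd = 19.8
Terminal payoffs (K − S): max(-55.75, 0) = 0, max(18.5, 0) = 18.5, max(48.2, 0) = 48.2
Node u (S = 82.5): V_u = e^(−0.03)·[0.4783·0.0000 + 0.5217·18.5000] = 9.3665
Node d (S = 33): V_d = e^(−0.03)·[0.4783·18.5000 + 0.5217·48.2000] = 32.9903
Node 0 (S = 55): V_0 = e^(−0.03)·[0.4783·9.3665 + 0.5217·32.9903] = 21.0504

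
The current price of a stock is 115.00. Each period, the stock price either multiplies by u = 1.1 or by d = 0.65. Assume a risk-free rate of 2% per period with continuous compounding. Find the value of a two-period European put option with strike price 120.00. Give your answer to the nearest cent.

12.75

Risk-neutral probability p = (e^0.02 − 0.65)/(1.1 − 0.65) = 0.3702/0.4500 = 0.8227
Terminal stock prices: S_uu = 139.2, S_ud = 82.23, S_dd = 48.59
Terminal payoffs (K − S): max(-19.15, 0) = 0, max(37.77, 0) = 37.77, max(71.41, 0) = 71.41
Node u (S = 126.5): V_u = e^(−0.02)·[0.8227·0.0000 + 0.1773·37.7750] = 6.5660
Node d (S = 74.75): V_d = e^(−0.02)·[0.8227·37.7750 + 0.1773·71.4125] = 42.8738
Node 0 (S = 115): V_0 = e^(−0.02)·[0.8227·6.5660 + 0.1773·42.8738] = 12.7470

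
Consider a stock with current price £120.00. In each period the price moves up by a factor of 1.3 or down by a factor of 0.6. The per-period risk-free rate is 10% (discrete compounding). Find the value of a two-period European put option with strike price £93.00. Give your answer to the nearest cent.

£3.36

Risk-neutral probability p = (1 + 0.1 − 0.6)/(1.3 − 0.6) = 0.5000/0.7000 = 0.7143
Terminal stock prices: S_uu = 202.8, S_ud = 93.6, S_dd = 43.2
Terminal payoffs (K − S): max(-109.8, 0) = 0, max(-0.6, 0) = 0, max(49.8, 0) = 49.8
Node u (S = 156): V_u = 1/1.1·[0.7143·0.0000 + 0.2857·0.0000] = 0.0000
Node d (S = 72): V_d = 1/1.1·[0.7143·0.0000 + 0.2857·49.8000] = 12.9351
Node 0 (S = 120): V_0 = 1/1.1·[0.7143·0.0000 + 0.2857·12.9351] = 3.3598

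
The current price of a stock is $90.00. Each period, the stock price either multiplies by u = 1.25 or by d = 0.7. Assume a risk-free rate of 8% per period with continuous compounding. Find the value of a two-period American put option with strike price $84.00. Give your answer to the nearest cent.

Risk-neutral probability p = (e^0.08 − 0.7)/(1.25 − 0.7) = 0.3833/0.5500 = 0.6969
Terminal stock prices: S_uu = 140.6, S_ud = 78.75, S_dd = 44.1
Terminal payoffs (K − S): max(-56.62, 0) = 0, max(5.25, 0) = 5.25, max(39.9, 0) = 39.9
Node u (S = 112.5): continuation = e^(−0.08)·[0.6969·0.0000 + 0.3031·5.2500] = 1.4690; exercise value = 0.0000 ≤ continuation, so V_u = 1.4690
Node d (S = 63): continuation = e^(−0.08)·[0.6969·5.2500 + 0.3031·39.9000] = 14.5418; exercise value = 21.0000 > continuation, so V_d = 21.0000 (exercise)
Node 0 (S = 90): continuation = e^(−0.08)·[0.6969·1.4690 + 0.3031·21.0000] = 6.8210; exercise value = 0.0000 ≤ continuation, so V_0 = 6.8210

$6.82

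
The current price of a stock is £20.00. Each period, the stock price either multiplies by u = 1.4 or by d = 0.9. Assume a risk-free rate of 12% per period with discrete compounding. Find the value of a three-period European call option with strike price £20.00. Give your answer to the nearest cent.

Risk-neutral probability p = (1 + 0.12 − 0.9)/(1.4 − 0.9) = 0.2200/0.5000 = 0.4400
Terminal stock prices: S_uuu = 54.88, S_uud = 35.28, S_udd = 22.68, S_ddd = 14.58
Terminal payoffs (S − K): max(34.88, 0) = 34.88, max(15.28, 0) = 15.28, max(2.68, 0) = 2.68, max(-5.42, 0) = 0
Node uu (S = 39.2): V_uu = 1/1.12·[0.4400·34.8800 + 0.5600·15.2800] = 21.3429
Node ud (S = 25.2): V_ud = 1/1.12·[0.4400·15.2800 + 0.5600·2.6800] = 7.3429
Node dd (S = 16.2): V_dd = 1/1.12·[0.4400·2.6800 + 0.5600·0.0000] = 1.0529
Node u (S = 28): V_u = 1/1.12·[0.4400·21.3429 + 0.5600·7.3429] = 12.0561
Node d (S = 18): V_d = 1/1.12·[0.4400·7.3429 + 0.5600·1.0529] = 3.4111
Node 0 (S = 20): V_0 = 1/1.12·[0.4400·12.0561 + 0.5600·3.4111] = 6.4419

£6.44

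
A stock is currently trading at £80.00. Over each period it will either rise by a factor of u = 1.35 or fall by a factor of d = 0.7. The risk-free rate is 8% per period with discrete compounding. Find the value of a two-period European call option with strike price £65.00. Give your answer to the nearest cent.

Risk-neutral probability p = (1 + 0.08 − 0.7)/(1.35 − 0.7) = 0.3800/0.6500 = 0.5846
Terminal stock prices: S_uu = 145.8, S_ud = 75.6, S_dd = 39.2
Terminal payoffs (S − K): max(80.8, 0) = 80.8, max(10.6, 0) = 10.6, max(-25.8, 0) = 0
Node u (S = 108): V_u = 1/1.08·[0.5846·80.8000 + 0.4154·10.6000] = 47.8148
Node d (S = 56): V_d = 1/1.08·[0.5846·10.6000 + 0.4154·0.0000] = 5.7379
Node 0 (S = 80): V_0 = 1/1.08·[0.5846·47.8148 + 0.4154·5.7379] = 28.0895

£28.09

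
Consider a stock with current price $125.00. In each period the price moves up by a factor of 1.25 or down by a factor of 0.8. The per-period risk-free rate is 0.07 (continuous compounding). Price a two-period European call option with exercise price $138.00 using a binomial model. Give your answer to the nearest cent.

Risk-neutral probability p = (e^0.07 − 0.8)/(1.25 − 0.8) = 0.2725/0.4500 = 0.6056
Terminal stock prices: S_uu = 195.3, S_ud = 125, S_dd = 80
Terminal payoffs (S − K): max(57.31, 0) = 57.31, max(-13, 0) = 0, max(-58, 0) = 0
Node u (S = 156.2): V_u = e^(−0.07)·[0.6056·57.3125 + 0.3944·0.0000] = 32.3605
Node d (S = 100): V_d = e^(−0.07)·[0.6056·0.0000 + 0.3944·0.0000] = 0.0000
Node 0 (S = 125): V_0 = e^(−0.07)·[0.6056·32.3605 + 0.3944·0.0000] = 18.2718

$18.27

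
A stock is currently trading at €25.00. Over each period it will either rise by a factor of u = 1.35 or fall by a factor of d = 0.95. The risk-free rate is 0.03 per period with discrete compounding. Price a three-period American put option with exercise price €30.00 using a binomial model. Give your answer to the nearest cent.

€5.00

Risk-neutral probability p = (1 + 0.03 − 0.95)/(1.35 − 0.95) = 0.0800/0.4000 = 0.2000
Terminal stock prices: S_uuu = 61.51, S_uud = 43.28, S_udd = 30.46, S_ddd = 21.43
Terminal payoffs (K − S): max(-31.51, 0) = 0, max(-13.28, 0) = 0, max(-0.4594, 0) = 0, max(8.566, 0) = 8.566
Node uu (S = 45.56): continuation = 1/1.03·[0.2000·0.0000 + 0.8000·0.0000] = 0.0000; exercise value = 0.0000 ≤ continuation, so V_uu = 0.0000
Node ud (S = 32.06): continuation = 1/1.03·[0.2000·0.0000 + 0.8000·0.0000] = 0.0000; exercise value = 0.0000 ≤ continuation, so V_ud = 0.0000
Node dd (S = 22.56): continuation = 1/1.03·[0.2000·0.0000 + 0.8000·8.5656] = 6.6529; exercise value = 7.4375 > continuation, so V_dd = 7.4375 (exercise)
Node u (S = 33.75): continuation = 1/1.03·[0.2000·0.0000 + 0.8000·0.0000] = 0.0000; exercise value = 0.0000 ≤ continuation, so V_u = 0.0000
Node d (S = 23.75): continuation = 1/1.03·[0.2000·0.0000 + 0.8000·7.4375] = 5.7767; exercise value = 6.2500 > continuation, so V_d = 6.2500 (exercise)
Node 0 (S = 25): continuation = 1/1.03·[0.2000·0.0000 + 0.8000·6.2500] = 4.8544; exercise value = 5.0000 > continuation, so V_0 = 5.0000 (exercise)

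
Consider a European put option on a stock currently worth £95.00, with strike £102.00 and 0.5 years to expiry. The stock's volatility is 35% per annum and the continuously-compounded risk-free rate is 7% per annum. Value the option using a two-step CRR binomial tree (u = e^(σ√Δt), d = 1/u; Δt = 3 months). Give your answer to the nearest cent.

£11.62

CRR parameters: u = e^(σ√Δt) = e^(0.35·√0.25) = 1.1912, d = 1/u = 0.8395
Per-period rate: rΔt = 0.07·0.25 = 0.0175, so R = e^0.0175 = 1.0177
Risk-neutral probability p = (e^0.0175 − 0.8395)/(1.1912 − 0.8395) = 0.1782/0.3518 = 0.5065
Terminal stock prices: S_uu = 134.8, S_ud = 95, S_dd = 66.95
Terminal payoffs (K − S): max(-32.81, 0) = 0, max(7, 0) = 7, max(35.05, 0) = 35.05
Node u (S = 113.2): V_u = e^(−0.0175)·[0.5065·0.0000 + 0.4935·7.0000] = 3.3943
Node d (S = 79.75): V_d = e^(−0.0175)·[0.5065·7.0000 + 0.4935·35.0546] = 20.4821
Node 0 (S = 95): V_0 = e^(−0.0175)·[0.5065·3.3943 + 0.4935·20.4821] = 11.6212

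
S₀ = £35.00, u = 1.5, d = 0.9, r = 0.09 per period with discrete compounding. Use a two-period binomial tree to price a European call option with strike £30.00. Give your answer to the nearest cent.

£10.40

Risk-neutral probability p = (1 + 0.09 − 0.9)/(1.5 − 0.9) = 0.1900/0.6000 = 0.3167
Terminal stock prices: S_uu = 78.75, S_ud = 47.25, S_dd = 28.35
Terminal payoffs (S − K): max(48.75, 0) = 48.75, max(17.25, 0) = 17.25, max(-1.65, 0) = 0
Node u (S = 52.5): V_u = 1/1.09·[0.3167·48.7500 + 0.6833·17.2500] = 24.9771
Node d (S = 31.5): V_d = 1/1.09·[0.3167·17.2500 + 0.6833·0.0000] = 5.0115
Node 0 (S = 35): V_0 = 1/1.09·[0.3167·24.9771 + 0.6833·5.0115] = 10.3981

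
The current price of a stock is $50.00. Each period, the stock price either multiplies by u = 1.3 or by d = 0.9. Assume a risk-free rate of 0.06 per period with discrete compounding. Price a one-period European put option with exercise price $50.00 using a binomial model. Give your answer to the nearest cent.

Risk-neutral probability p = (1 + 0.06 − 0.9)/(1.3 − 0.9) = 0.1600/0.4000 = 0.4000
Terminal stock prices: S_u = 65, S_d = 45
Terminal payoffs (K − S): max(-15, 0) = 0, max(5, 0) = 5
Node 0 (S = 50): V_0 = 1/1.06·[0.4000·0.0000 + 0.6000·5.0000] = 2.8302

$2.83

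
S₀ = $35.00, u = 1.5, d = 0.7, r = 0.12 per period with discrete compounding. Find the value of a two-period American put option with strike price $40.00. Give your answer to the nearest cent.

Risk-neutral probability p = (1 + 0.12 − 0.7)/(1.5 − 0.7) = 0.4200/0.8000 = 0.5250
Terminal stock prices: S_uu = 78.75, S_ud = 36.75, S_dd = 17.15
Terminal payoffs (K − S): max(-38.75, 0) = 0, max(3.25, 0) = 3.25, max(22.85, 0) = 22.85
Node u (S = 52.5): continuation = 1/1.12·[0.5250·0.0000 + 0.4750·3.2500] = 1.3783; exercise value = 0.0000 ≤ continuation, so V_u = 1.3783
Node d (S = 24.5): continuation = 1/1.12·[0.5250·3.2500 + 0.4750·22.8500] = 11.2143; exercise value = 15.5000 > continuation, so V_d = 15.5000 (exercise)
Node 0 (S = 35): continuation = 1/1.12·[0.5250·1.3783 + 0.4750·15.5000] = 7.2198; exercise value = 5.0000 ≤ continuation, so V_0 = 7.2198

$7.22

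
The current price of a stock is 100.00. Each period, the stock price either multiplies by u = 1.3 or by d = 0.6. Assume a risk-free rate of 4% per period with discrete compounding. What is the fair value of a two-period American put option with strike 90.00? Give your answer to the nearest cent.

13.30

Risk-neutral probability p = (1 + 0.04 − 0.6)/(1.3 − 0.6) = 0.4400/0.7000 = 0.6286
Terminal stock prices: S_uu = 169, S_ud = 78, S_dd = 36
Terminal payoffs (K − S): max(-79, 0) = 0, max(12, 0) = 12, max(54, 0) = 54
Node u (S = 130): continuation = 1/1.04·[0.6286·0.0000 + 0.3714·12.0000] = 4.2857; exercise value = 0.0000 ≤ continuation, so V_u = 4.2857
Node d (S = 60): continuation = 1/1.04·[0.6286·12.0000 + 0.3714·54.0000] = 26.5385; exercise value = 30.0000 > continuation, so V_d = 30.0000 (exercise)
Node 0 (S = 100): continuation = 1/1.04·[0.6286·4.2857 + 0.3714·30.0000] = 13.3046; exercise value = 0.0000 ≤ continuation, so V_0 = 13.3046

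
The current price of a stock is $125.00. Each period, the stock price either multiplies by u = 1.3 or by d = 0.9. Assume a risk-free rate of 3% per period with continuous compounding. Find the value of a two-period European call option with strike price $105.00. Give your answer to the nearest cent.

$27.72

Risk-neutral probability p = (e^0.03 − 0.9)/(1.3 − 0.9) = 0.1305/0.4000 = 0.3261
Terminal stock prices: S_uu = 211.3, S_ud = 146.2, S_dd = 101.2
Terminal payoffs (S − K): max(106.3, 0) = 106.3, max(41.25, 0) = 41.25, max(-3.75, 0) = 0
Node u (S = 162.5): V_u = e^(−0.03)·[0.3261·106.2500 + 0.6739·41.2500] = 60.6032
Node d (S = 112.5): V_d = e^(−0.03)·[0.3261·41.2500 + 0.6739·0.0000] = 13.0555
Node 0 (S = 125): V_0 = e^(−0.03)·[0.3261·60.6032 + 0.6739·13.0555] = 27.7184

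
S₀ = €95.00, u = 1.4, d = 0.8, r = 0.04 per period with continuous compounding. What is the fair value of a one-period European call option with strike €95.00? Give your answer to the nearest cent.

€14.65

Risk-neutral probability p = (e^0.04 − 0.8)/(1.4 − 0.8) = 0.2408/0.6000 = 0.4014
Terminal stock prices: S_u = 133, S_d = 76
Terminal payoffs (S − K): max(38, 0) = 38, max(-19, 0) = 0
Node 0 (S = 95): V_0 = e^(−0.04)·[0.4014·38.0000 + 0.5986·0.0000] = 14.6533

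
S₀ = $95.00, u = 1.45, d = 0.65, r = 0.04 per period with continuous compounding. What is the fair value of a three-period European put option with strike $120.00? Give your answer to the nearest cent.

$32.16

Risk-neutral probability p = (e^0.04 − 0.65)/(1.45 − 0.65) = 0.3908/0.8000 = 0.4885
Terminal stock prices: S_uuu = 289.6, S_uud = 129.8, S_udd = 58.2, S_ddd = 26.09
Terminal payoffs (K − S): max(-169.6, 0) = 0, max(-9.829, 0) = 0, max(61.8, 0) = 61.8, max(93.91, 0) = 93.91
Node uu (S = 199.7): V_uu = e^(−0.04)·[0.4885·0.0000 + 0.5115·0.0000] = 0.0000
Node ud (S = 89.54): V_ud = e^(−0.04)·[0.4885·0.0000 + 0.5115·61.8006] = 30.3707
Node dd (S = 40.14): V_dd = e^(−0.04)·[0.4885·61.8006 + 0.5115·93.9106] = 75.1572
Node u (S = 137.8): V_u = e^(−0.04)·[0.4885·0.0000 + 0.5115·30.3707] = 14.9251
Node d (S = 61.75): V_d = e^(−0.04)·[0.4885·30.3707 + 0.5115·75.1572] = 51.1893
Node 0 (S = 95): V_0 = e^(−0.04)·[0.4885·14.9251 + 0.5115·51.1893] = 32.1613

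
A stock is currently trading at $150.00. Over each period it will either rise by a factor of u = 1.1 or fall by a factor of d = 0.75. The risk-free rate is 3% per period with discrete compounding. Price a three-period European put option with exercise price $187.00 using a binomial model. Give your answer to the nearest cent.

Risk-neutral probability p = (1 + 0.03 − 0.75)/(1.1 − 0.75) = 0.2800/0.3500 = 0.8000
Terminal stock prices: S_uuu = 199.7, S_uud = 136.1, S_udd = 92.81, S_ddd = 63.28
Terminal payoffs (K − S): max(-12.65, 0) = 0, max(50.87, 0) = 50.87, max(94.19, 0) = 94.19, max(123.7, 0) = 123.7
Node uu (S = 181.5): V_uu = 1/1.03·[0.8000·0.0000 + 0.2000·50.8750] = 9.8786
Node ud (S = 123.8): V_ud = 1/1.03·[0.8000·50.8750 + 0.2000·94.1875] = 57.8034
Node dd (S = 84.38): V_dd = 1/1.03·[0.8000·94.1875 + 0.2000·123.7188] = 97.1784
Node u (S = 165): V_u = 1/1.03·[0.8000·9.8786 + 0.2000·57.8034] = 18.8967
Node d (S = 112.5): V_d = 1/1.03·[0.8000·57.8034 + 0.2000·97.1784] = 63.7654
Node 0 (S = 150): V_0 = 1/1.03·[0.8000·18.8967 + 0.2000·63.7654] = 27.0587

$27.06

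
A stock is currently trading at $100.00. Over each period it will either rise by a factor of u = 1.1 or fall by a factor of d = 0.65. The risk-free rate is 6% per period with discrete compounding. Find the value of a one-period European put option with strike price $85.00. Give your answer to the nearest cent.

Risk-neutral probability p = (1 + 0.06 − 0.65)/(1.1 − 0.65) = 0.4100/0.4500 = 0.9111
Terminal stock prices: S_u = 110, S_d = 65
Terminal payoffs (K − S): max(-25, 0) = 0, max(20, 0) = 20
Node 0 (S = 100): V_0 = 1/1.06·[0.9111·0.0000 + 0.0889·20.0000] = 1.6771

$1.68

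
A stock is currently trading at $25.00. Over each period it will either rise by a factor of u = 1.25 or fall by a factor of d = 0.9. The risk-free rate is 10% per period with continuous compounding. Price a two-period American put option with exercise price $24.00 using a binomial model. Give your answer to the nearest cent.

Risk-neutral probability p = (e^0.1 − 0.9)/(1.25 − 0.9) = 0.2052/0.3500 = 0.5862
Terminal stock prices: S_uu = 39.06, S_ud = 28.12, S_dd = 20.25
Terminal payoffs (K − S): max(-15.06, 0) = 0, max(-4.125, 0) = 0, max(3.75, 0) = 3.75
Node u (S = 31.25): continuation = e^(−0.1)·[0.5862·0.0000 + 0.4138·0.0000] = 0.0000; exercise value = 0.0000 ≤ continuation, so V_u = 0.0000
Node d (S = 22.5): continuation = e^(−0.1)·[0.5862·0.0000 + 0.4138·3.7500] = 1.4041; exercise value = 1.5000 > continuation, so V_d = 1.5000 (exercise)
Node 0 (S = 25): continuation = e^(−0.1)·[0.5862·0.0000 + 0.4138·1.5000] = 0.5616; exercise value = 0.0000 ≤ continuation, so V_0 = 0.5616

$0.56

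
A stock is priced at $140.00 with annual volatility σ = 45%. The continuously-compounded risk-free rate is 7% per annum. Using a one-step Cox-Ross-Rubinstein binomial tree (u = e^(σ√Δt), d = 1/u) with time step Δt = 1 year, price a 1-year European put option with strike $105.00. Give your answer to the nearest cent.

$7.81

CRR parameters: u = e^(σ√Δt) = e^(0.45·√1) = 1.5683, d = 1/u = 0.6376
Per-period rate: rΔt = 0.07·1 = 0.07, so R = e^0.07 = 1.0725
Risk-neutral probability p = (e^0.07 − 0.6376)/(1.5683 − 0.6376) = 0.4349/0.9307 = 0.4673
Terminal stock prices: S_u = 219.6, S_d = 89.27
Terminal payoffs (K − S): max(-114.6, 0) = 0, max(15.73, 0) = 15.73
Node 0 (S = 140): V_0 = e^(−0.07)·[0.4673·0.0000 + 0.5327·15.7321] = 7.8143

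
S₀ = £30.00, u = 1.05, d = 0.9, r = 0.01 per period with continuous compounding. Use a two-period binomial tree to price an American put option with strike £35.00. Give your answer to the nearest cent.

£5.00

Risk-neutral probability p = (e^0.01 − 0.9)/(1.05 − 0.9) = 0.1101/0.1500 = 0.7337
Terminal stock prices: S_uu = 33.08, S_ud = 28.35, S_dd = 24.3
Terminal payoffs (K − S): max(1.925, 0) = 1.925, max(6.65, 0) = 6.65, max(10.7, 0) = 10.7
Node u (S = 31.5): continuation = e^(−0.01)·[0.7337·1.9250 + 0.2663·6.6500] = 3.1517; exercise value = 3.5000 > continuation, so V_u = 3.5000 (exercise)
Node d (S = 27): continuation = e^(−0.01)·[0.7337·6.6500 + 0.2663·10.7000] = 7.6517; exercise value = 8.0000 > continuation, so V_d = 8.0000 (exercise)
Node 0 (S = 30): continuation = e^(−0.01)·[0.7337·3.5000 + 0.2663·8.0000] = 4.6517; exercise value = 5.0000 > continuation, so V_0 = 5.0000 (exercise)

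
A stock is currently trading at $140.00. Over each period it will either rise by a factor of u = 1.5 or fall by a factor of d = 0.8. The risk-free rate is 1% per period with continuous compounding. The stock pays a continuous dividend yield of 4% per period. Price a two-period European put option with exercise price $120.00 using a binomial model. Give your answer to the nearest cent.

$17.05

Per-period risk-free factor R = e^0.01 = 1.0101; dividend-adjusted growth = e^(0.01−0.04) = 0.9704.
Risk-neutral probability p = (0.9704 − 0.8)/(1.5 − 0.8) = 0.1704/0.7000 = 0.2435
Terminal stock prices: S_uu = 315, S_ud = 168, S_dd = 89.6
Terminal payoffs (K − S): max(-195, 0) = 0, max(-48, 0) = 0, max(30.4, 0) = 30.4
Node u (S = 210): V_u = e^(−0.01)·[0.2435·0.0000 + 0.7565·0.0000] = 0.0000
Node d (S = 112): V_d = e^(−0.01)·[0.2435·0.0000 + 0.7565·30.4000] = 22.7690
Node 0 (S = 140): V_0 = e^(−0.01)·[0.2435·0.0000 + 0.7565·22.7690] = 17.0535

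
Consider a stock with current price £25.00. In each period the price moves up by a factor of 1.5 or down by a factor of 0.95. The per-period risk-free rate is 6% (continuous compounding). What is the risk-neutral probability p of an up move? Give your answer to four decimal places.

p = 0.2033

Risk-neutral probability p = (e^0.06 − 0.95)/(1.5 − 0.95) = 0.1118/0.5500 = 0.2033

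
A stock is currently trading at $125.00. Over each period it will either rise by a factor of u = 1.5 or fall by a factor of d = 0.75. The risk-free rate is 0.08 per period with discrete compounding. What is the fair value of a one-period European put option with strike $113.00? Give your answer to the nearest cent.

Risk-neutral probability p = (1 + 0.08 − 0.75)/(1.5 − 0.75) = 0.3300/0.7500 = 0.4400
Terminal stock prices: S_u = 187.5, S_d = 93.75
Terminal payoffs (K − S): max(-74.5, 0) = 0, max(19.25, 0) = 19.25
Node 0 (S = 125): V_0 = 1/1.08·[0.4400·0.0000 + 0.5600·19.2500] = 9.9815

$9.98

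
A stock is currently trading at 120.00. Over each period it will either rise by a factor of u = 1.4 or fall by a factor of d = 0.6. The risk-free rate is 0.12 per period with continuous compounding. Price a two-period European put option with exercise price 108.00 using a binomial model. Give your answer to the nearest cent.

8.46

Risk-neutral probability p = (e^0.12 − 0.6)/(1.4 − 0.6) = 0.5275/0.8000 = 0.6594
Terminal stock prices: S_uu = 235.2, S_ud = 100.8, S_dd = 43.2
Terminal payoffs (K − S): max(-127.2, 0) = 0, max(7.2, 0) = 7.2, max(64.8, 0) = 64.8
Node u (S = 168): V_u = e^(−0.12)·[0.6594·0.0000 + 0.3406·7.2000] = 2.1752
Node d (S = 72): V_d = e^(−0.12)·[0.6594·7.2000 + 0.3406·64.8000] = 23.7874
Node 0 (S = 120): V_0 = e^(−0.12)·[0.6594·2.1752 + 0.3406·23.7874] = 8.4585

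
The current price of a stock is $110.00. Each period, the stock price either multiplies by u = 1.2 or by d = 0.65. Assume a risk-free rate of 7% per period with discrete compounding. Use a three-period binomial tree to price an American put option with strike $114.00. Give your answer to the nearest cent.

Risk-neutral probability p = (1 + 0.07 − 0.65)/(1.2 − 0.65) = 0.4200/0.5500 = 0.7636
Terminal stock prices: S_uuu = 190.1, S_uud = 103, S_udd = 55.77, S_ddd = 30.21
Terminal payoffs (K − S): max(-76.08, 0) = 0, max(11.04, 0) = 11.04, max(58.23, 0) = 58.23, max(83.79, 0) = 83.79
Node uu (S = 158.4): continuation = 1/1.07·[0.7636·0.0000 + 0.2364·11.0400] = 2.4387; exercise value = 0.0000 ≤ continuation, so V_uu = 2.4387
Node ud (S = 85.8): continuation = 1/1.07·[0.7636·11.0400 + 0.2364·58.2300] = 20.7421; exercise value = 28.2000 > continuation, so V_ud = 28.2000 (exercise)
Node dd (S = 46.48): continuation = 1/1.07·[0.7636·58.2300 + 0.2364·83.7912] = 60.0671; exercise value = 67.5250 > continuation, so V_dd = 67.5250 (exercise)
Node u (S = 132): continuation = 1/1.07·[0.7636·2.4387 + 0.2364·28.2000] = 7.9699; exercise value = 0.0000 ≤ continuation, so V_u = 7.9699
Node d (S = 71.5): continuation = 1/1.07·[0.7636·28.2000 + 0.2364·67.5250] = 35.0421; exercise value = 42.5000 > continuation, so V_d = 42.5000 (exercise)
Node 0 (S = 110): continuation = 1/1.07·[0.7636·7.9699 + 0.2364·42.5000] = 15.0762; exercise value = 4.0000 ≤ continuation, so V_0 = 15.0762

$15.08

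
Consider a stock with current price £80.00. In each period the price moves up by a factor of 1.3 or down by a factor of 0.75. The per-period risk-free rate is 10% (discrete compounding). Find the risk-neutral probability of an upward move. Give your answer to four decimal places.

p = 0.6364

Risk-neutral probability p = (1 + 0.1 − 0.75)/(1.3 − 0.75) = 0.3500/0.5500 = 0.6364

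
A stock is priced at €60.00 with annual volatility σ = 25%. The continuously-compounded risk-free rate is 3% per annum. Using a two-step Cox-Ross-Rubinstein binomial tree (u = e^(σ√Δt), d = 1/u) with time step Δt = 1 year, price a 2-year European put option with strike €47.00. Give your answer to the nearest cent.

€2.52

CRR parameters: u = e^(σ√Δt) = e^(0.25·√1) = 1.2840, d = 1/u = 0.7788
Per-period rate: rΔt = 0.03·1 = 0.03, so R = e^0.03 = 1.0305
Risk-neutral probability p = (e^0.03 − 0.7788)/(1.2840 − 0.7788) = 0.2517/0.5052 = 0.4981
Terminal stock prices: S_uu = 98.92, S_ud = 60, S_dd = 36.39
Terminal payoffs (K − S): max(-51.92, 0) = 0, max(-13, 0) = 0, max(10.61, 0) = 10.61
Node u (S = 77.04): V_u = e^(−0.03)·[0.4981·0.0000 + 0.5019·0.0000] = 0.0000
Node d (S = 46.73): V_d = e^(−0.03)·[0.4981·0.0000 + 0.5019·10.6082] = 5.1669
Node 0 (S = 60): V_0 = e^(−0.03)·[0.4981·0.0000 + 0.5019·5.1669] = 2.5166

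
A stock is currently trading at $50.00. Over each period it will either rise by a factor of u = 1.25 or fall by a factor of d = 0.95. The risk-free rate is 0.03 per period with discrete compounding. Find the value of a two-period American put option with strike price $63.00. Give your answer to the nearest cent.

$13.00

Risk-neutral probability p = (1 + 0.03 − 0.95)/(1.25 − 0.95) = 0.0800/0.3000 = 0.2667
Terminal stock prices: S_uu = 78.12, S_ud = 59.38, S_dd = 45.12
Terminal payoffs (K − S): max(-15.12, 0) = 0, max(3.625, 0) = 3.625, max(17.88, 0) = 17.88
Node u (S = 62.5): continuation = 1/1.03·[0.2667·0.0000 + 0.7333·3.6250] = 2.5809; exercise value = 0.5000 ≤ continuation, so V_u = 2.5809
Node d (S = 47.5): continuation = 1/1.03·[0.2667·3.6250 + 0.7333·17.8750] = 13.6650; exercise value = 15.5000 > continuation, so V_d = 15.5000 (exercise)
Node 0 (S = 50): continuation = 1/1.03·[0.2667·2.5809 + 0.7333·15.5000] = 11.7038; exercise value = 13.0000 > continuation, so V_0 = 13.0000 (exercise)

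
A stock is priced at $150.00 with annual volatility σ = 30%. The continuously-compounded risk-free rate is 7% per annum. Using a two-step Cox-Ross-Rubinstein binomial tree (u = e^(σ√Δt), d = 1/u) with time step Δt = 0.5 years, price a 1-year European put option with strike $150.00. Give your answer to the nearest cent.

CRR parameters: u = e^(σ√Δt) = e^(0.3·√0.5) = 1.2363, d = 1/u = 0.8089
Per-period rate: rΔt = 0.07·0.5 = 0.035, so R = e^0.035 = 1.0356
Risk-neutral probability p = (e^0.035 − 0.8089)/(1.2363 − 0.8089) = 0.2268/0.4275 = 0.5305
Terminal stock prices: S_uu = 229.3, S_ud = 150, S_dd = 98.14
Terminal payoffs (K − S): max(-79.27, 0) = 0, max(0, 0) = 0, max(51.86, 0) = 51.86
Node u (S = 185.4): V_u = e^(−0.035)·[0.5305·0.0000 + 0.4695·0.0000] = 0.0000
Node d (S = 121.3): V_d = e^(−0.035)·[0.5305·0.0000 + 0.4695·51.8623] = 23.5121
Node 0 (S = 150): V_0 = e^(−0.035)·[0.5305·0.0000 + 0.4695·23.5121] = 10.6594

$10.66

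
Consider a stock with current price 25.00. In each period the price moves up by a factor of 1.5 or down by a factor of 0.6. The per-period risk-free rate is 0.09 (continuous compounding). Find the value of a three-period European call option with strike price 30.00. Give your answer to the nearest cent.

8.04

Risk-neutral probability p = (e^0.09 − 0.6)/(1.5 − 0.6) = 0.4942/0.9000 = 0.5491
Terminal stock prices: S_uuu = 84.38, S_uud = 33.75, S_udd = 13.5, S_ddd = 5.4
Terminal payoffs (S − K): max(54.38, 0) = 54.38, max(3.75, 0) = 3.75, max(-16.5, 0) = 0, max(-24.6, 0) = 0
Node uu (S = 56.25): V_uu = e^(−0.09)·[0.5491·54.3750 + 0.4509·3.7500] = 28.8321
Node ud (S = 22.5): V_ud = e^(−0.09)·[0.5491·3.7500 + 0.4509·0.0000] = 1.8818
Node dd (S = 9): V_dd = e^(−0.09)·[0.5491·0.0000 + 0.4509·0.0000] = 0.0000
Node u (S = 37.5): V_u = e^(−0.09)·[0.5491·28.8321 + 0.4509·1.8818] = 15.2441
Node d (S = 15): V_d = e^(−0.09)·[0.5491·1.8818 + 0.4509·0.0000] = 0.9444
Node 0 (S = 25): V_0 = e^(−0.09)·[0.5491·15.2441 + 0.4509·0.9444] = 8.0390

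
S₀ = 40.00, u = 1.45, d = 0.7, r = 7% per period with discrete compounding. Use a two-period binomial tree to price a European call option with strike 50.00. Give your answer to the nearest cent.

Risk-neutral probability p = (1 + 0.07 − 0.7)/(1.45 − 0.7) = 0.3700/0.7500 = 0.4933
Terminal stock prices: S_uu = 84.1, S_ud = 40.6, S_dd = 19.6
Terminal payoffs (S − K): max(34.1, 0) = 34.1, max(-9.4, 0) = 0, max(-30.4, 0) = 0
Node u (S = 58): V_u = 1/1.07·[0.4933·34.1000 + 0.5067·0.0000] = 15.7221
Node d (S = 28): V_d = 1/1.07·[0.4933·0.0000 + 0.5067·0.0000] = 0.0000
Node 0 (S = 40): V_0 = 1/1.07·[0.4933·15.7221 + 0.5067·0.0000] = 7.2488

7.25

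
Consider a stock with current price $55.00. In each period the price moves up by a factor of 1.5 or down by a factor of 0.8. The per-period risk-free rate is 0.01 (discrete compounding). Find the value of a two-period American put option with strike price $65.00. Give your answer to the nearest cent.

Risk-neutral probability p = (1 + 0.01 − 0.8)/(1.5 − 0.8) = 0.2100/0.7000 = 0.3000
Terminal stock prices: S_uu = 123.8, S_ud = 66, S_dd = 35.2
Terminal payoffs (K − S): max(-58.75, 0) = 0, max(-1, 0) = 0, max(29.8, 0) = 29.8
Node u (S = 82.5): continuation = 1/1.01·[0.3000·0.0000 + 0.7000·0.0000] = 0.0000; exercise value = 0.0000 ≤ continuation, so V_u = 0.0000
Node d (S = 44): continuation = 1/1.01·[0.3000·0.0000 + 0.7000·29.8000] = 20.6535; exercise value = 21.0000 > continuation, so V_d = 21.0000 (exercise)
Node 0 (S = 55): continuation = 1/1.01·[0.3000·0.0000 + 0.7000·21.0000] = 14.5545; exercise value = 10.0000 ≤ continuation, so V_0 = 14.5545

$14.55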